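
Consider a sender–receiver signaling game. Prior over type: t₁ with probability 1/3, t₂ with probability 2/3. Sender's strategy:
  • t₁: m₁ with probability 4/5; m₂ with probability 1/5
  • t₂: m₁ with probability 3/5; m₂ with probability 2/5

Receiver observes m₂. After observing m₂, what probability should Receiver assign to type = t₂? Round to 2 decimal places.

P(m₂) = (1/3)·(1/5) + (2/3)·(2/5) = 1/3
P(t₂ | m₂) = ((2/3)·(2/5)) / (1/3) = (4/15) / (1/3) = 4/5

0.80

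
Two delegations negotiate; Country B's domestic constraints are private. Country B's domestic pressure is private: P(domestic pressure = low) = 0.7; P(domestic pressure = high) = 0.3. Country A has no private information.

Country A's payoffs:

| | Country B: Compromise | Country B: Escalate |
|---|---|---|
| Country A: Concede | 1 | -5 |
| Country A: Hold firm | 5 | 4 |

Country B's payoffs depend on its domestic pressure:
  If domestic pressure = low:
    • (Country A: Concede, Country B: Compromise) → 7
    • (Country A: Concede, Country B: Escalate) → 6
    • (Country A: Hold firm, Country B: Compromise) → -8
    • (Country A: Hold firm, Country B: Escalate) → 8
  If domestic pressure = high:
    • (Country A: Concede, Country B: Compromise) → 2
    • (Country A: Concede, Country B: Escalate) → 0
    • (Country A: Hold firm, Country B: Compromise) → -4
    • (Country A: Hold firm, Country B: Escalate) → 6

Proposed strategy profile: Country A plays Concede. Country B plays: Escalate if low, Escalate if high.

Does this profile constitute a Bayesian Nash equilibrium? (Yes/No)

No

Country A plays Concede: E[Concede] = 0.7·(-5) + 0.3·(-5) = -5; E[Hold firm] = 4. Not best-responding. ✗
Country B (domestic pressure low), facing Concede: Compromise gives 7, Escalate gives 6. Proposed Escalate is not best — profitable deviation exists. ✗
Country B (domestic pressure high), facing Concede: Compromise gives 2, Escalate gives 0. Proposed Escalate is not best — profitable deviation exists. ✗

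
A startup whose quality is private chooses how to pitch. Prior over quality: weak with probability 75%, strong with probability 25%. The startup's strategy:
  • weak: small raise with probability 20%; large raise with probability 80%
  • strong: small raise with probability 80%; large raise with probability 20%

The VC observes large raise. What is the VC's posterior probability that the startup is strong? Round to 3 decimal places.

Apply Bayes' rule using the sender's strategy as the likelihood.
P(large raise) = 0.75·0.8 + 0.25·0.2 = 0.65
P(strong | large raise) = (0.25·0.2) / 0.65 = 0.05 / 0.65 = 0.0769231

0.077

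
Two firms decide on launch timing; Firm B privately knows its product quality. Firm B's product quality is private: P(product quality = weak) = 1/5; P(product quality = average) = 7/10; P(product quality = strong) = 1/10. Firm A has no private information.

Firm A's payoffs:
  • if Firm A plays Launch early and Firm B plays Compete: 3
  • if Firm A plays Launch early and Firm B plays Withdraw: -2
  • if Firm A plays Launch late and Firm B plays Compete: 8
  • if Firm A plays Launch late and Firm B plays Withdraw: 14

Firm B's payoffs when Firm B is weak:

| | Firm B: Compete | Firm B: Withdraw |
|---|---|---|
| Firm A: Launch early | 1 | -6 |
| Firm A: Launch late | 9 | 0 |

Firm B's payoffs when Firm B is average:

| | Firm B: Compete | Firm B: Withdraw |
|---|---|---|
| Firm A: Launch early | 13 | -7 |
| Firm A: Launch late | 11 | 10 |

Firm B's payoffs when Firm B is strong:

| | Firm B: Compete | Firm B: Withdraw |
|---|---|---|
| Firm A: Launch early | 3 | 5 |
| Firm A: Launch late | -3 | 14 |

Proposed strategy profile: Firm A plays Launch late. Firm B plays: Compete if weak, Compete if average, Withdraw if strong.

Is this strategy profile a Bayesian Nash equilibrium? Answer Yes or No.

A profile is a BNE iff every type of every player is best-responding given beliefs about the other side.
Firm A plays Launch late: E[Launch late] = 1/5·(8) + 7/10·(8) + 1/10·(14) = 43/5; E[Launch early] = 5/2. Best-responding. ✓
Firm B (product quality weak), facing Launch late: Compete gives 9, Withdraw gives 0. Proposed Compete is best. ✓
Firm B (product quality average), facing Launch late: Compete gives 11, Withdraw gives 10. Proposed Compete is best. ✓
Firm B (product quality strong), facing Launch late: Compete gives -3, Withdraw gives 14. Proposed Withdraw is best. ✓

Yes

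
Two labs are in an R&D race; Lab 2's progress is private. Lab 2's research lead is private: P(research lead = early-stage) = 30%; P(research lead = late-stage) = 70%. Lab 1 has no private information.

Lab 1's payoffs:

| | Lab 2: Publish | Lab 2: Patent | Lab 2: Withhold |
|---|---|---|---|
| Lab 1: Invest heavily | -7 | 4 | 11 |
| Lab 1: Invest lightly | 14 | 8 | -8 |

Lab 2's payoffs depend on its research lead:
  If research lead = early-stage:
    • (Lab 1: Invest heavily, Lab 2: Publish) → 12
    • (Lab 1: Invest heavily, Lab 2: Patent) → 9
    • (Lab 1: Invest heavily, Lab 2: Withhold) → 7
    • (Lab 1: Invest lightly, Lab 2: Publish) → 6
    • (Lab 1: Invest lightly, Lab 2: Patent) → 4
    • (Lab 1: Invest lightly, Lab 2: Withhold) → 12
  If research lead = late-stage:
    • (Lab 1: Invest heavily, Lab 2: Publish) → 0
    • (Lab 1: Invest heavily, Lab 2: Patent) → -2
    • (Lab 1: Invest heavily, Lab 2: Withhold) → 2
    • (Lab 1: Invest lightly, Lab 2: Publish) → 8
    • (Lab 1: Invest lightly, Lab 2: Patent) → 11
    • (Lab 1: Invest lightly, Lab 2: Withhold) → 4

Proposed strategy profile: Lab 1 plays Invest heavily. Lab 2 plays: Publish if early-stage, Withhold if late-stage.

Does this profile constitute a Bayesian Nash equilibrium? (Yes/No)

A profile is a BNE iff every type of every player is best-responding given beliefs about the other side.
Lab 1 plays Invest heavily: E[Invest heavily] = 0.3·(-7) + 0.7·(11) = 5.6; E[Invest lightly] = -1.4. Best-responding. ✓
Lab 2 (research lead early-stage), facing Invest heavily: Publish gives 12, Patent gives 9, Withhold gives 7. Proposed Publish is best. ✓
Lab 2 (research lead late-stage), facing Invest heavily: Publish gives 0, Patent gives -2, Withhold gives 2. Proposed Withhold is best. ✓

Yes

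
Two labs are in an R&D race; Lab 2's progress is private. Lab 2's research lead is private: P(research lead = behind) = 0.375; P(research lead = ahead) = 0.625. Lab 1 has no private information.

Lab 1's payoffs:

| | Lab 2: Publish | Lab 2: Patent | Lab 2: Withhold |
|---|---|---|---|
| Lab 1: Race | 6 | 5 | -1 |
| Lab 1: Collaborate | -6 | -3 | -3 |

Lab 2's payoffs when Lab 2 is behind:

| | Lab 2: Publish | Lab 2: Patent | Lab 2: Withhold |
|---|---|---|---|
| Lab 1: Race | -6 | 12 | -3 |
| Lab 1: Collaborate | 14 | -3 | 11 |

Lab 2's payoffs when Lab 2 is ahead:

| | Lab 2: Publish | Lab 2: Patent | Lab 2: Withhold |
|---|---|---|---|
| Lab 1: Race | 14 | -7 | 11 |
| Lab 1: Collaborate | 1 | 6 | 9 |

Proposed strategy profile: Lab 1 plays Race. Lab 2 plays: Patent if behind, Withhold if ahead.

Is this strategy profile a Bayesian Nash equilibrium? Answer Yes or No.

Lab 1 plays Race: E[Race] = 0.375·(5) + 0.625·(-1) = 1.25; E[Collaborate] = -3. Best-responding. ✓
Lab 2 (research lead behind), facing Race: Publish gives -6, Patent gives 12, Withhold gives -3. Proposed Patent is best. ✓
Lab 2 (research lead ahead), facing Race: Publish gives 14, Patent gives -7, Withhold gives 11. Proposed Withhold is not best — profitable deviation exists. ✗

No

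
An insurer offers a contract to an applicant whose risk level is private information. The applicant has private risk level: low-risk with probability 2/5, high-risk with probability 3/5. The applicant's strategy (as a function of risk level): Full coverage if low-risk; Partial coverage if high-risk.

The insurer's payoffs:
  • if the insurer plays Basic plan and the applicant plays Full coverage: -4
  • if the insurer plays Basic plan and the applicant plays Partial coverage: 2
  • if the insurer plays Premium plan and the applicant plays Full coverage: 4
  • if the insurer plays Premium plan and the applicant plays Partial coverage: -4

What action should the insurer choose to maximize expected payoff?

Compute the insurer's expected payoff for each action, taking the expectation over the applicant's type.
E[Basic plan] = 2/5·(-4) + 3/5·(2) = -2/5
E[Premium plan] = 2/5·(4) + 3/5·(-4) = -4/5
Best response: Basic plan (-2/5 is the largest).

Basic plan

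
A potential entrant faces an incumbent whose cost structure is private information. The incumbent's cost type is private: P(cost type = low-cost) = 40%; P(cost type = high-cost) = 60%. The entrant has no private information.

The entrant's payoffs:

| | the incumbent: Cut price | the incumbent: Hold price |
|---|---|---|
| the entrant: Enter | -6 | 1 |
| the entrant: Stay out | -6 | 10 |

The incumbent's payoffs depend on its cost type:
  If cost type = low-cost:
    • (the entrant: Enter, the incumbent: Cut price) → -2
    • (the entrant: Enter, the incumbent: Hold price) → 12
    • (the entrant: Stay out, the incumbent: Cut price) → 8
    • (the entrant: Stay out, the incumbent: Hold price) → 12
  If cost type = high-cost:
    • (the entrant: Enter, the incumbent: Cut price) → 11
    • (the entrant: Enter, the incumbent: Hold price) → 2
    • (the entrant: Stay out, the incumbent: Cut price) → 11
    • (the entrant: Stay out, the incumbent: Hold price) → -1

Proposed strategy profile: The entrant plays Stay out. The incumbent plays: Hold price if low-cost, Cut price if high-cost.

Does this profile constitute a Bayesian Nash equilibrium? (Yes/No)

Yes

A profile is a BNE iff every type of every player is best-responding given beliefs about the other side.
The entrant plays Stay out: E[Stay out] = 0.4·(10) + 0.6·(-6) = 0.4; E[Enter] = -3.2. Best-responding. ✓
The incumbent (cost type low-cost), facing Stay out: Cut price gives 8, Hold price gives 12. Proposed Hold price is best. ✓
The incumbent (cost type high-cost), facing Stay out: Cut price gives 11, Hold price gives -1. Proposed Cut price is best. ✓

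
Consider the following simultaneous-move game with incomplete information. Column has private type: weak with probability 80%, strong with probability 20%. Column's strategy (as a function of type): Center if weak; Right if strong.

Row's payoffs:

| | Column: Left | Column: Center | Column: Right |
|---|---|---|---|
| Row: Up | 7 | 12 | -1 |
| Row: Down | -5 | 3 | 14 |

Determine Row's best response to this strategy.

Up

E[Up] = 0.8·(12) + 0.2·(-1) = 9.4
E[Down] = 0.8·(3) + 0.2·(14) = 5.2
Best response: Up (9.4 is the largest).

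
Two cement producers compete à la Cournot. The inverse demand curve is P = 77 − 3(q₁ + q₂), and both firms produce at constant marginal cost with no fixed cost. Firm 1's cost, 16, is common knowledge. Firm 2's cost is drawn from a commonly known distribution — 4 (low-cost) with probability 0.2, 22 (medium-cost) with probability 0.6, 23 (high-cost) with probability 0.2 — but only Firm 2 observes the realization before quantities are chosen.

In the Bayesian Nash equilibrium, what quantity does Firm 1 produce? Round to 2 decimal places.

7.07

Type-c best response for Firm 2: q₂(c) = (77 − c)/6 − q₁/2.
Firm 1 maximizes expected profit; its first-order condition is 77 − 6q₁ − 3E[q₂] − 16 = 0.
Substituting E[q₂] and solving: E[c₂] = 18.6, so q₁ = (77 − 2·16 + 18.6)/9 = 7.06667.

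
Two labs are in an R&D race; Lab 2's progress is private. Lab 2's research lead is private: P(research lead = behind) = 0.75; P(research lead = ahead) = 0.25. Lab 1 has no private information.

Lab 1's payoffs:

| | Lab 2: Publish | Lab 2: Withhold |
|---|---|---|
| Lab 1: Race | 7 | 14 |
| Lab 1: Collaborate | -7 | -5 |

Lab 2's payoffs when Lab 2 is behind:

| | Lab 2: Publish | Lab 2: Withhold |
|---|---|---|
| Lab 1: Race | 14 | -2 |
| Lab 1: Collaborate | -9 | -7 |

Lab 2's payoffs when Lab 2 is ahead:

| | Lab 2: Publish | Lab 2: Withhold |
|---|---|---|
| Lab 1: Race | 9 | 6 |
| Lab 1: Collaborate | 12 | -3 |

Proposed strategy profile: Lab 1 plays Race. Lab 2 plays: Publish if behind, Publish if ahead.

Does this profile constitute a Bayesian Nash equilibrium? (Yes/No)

Yes

A profile is a BNE iff every type of every player is best-responding given beliefs about the other side.
Lab 1 plays Race: E[Race] = 0.75·(7) + 0.25·(7) = 7; E[Collaborate] = -7. Best-responding. ✓
Lab 2 (research lead behind), facing Race: Publish gives 14, Withhold gives -2. Proposed Publish is best. ✓
Lab 2 (research lead ahead), facing Race: Publish gives 9, Withhold gives 6. Proposed Publish is best. ✓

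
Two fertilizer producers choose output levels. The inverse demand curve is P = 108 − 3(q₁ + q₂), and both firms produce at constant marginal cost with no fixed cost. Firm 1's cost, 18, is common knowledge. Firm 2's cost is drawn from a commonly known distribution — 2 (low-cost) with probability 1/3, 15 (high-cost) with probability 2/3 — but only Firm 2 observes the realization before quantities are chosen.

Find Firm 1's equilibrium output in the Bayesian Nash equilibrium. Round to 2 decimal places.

Type-c best response for Firm 2: q₂(c) = (108 − c)/6 − q₁/2.
Firm 1 maximizes expected profit; its first-order condition is 108 − 6q₁ − 3E[q₂] − 18 = 0.
Substituting E[q₂] and solving: E[c₂] = 10.6667, so q₁ = (108 − 2·18 + 10.6667)/9 = 9.18519.

9.19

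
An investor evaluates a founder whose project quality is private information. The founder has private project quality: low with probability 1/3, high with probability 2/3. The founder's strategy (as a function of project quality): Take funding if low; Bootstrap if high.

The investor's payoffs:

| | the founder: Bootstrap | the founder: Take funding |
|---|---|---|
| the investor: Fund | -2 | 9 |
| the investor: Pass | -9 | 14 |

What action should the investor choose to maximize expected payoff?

Fund

E[Fund] = 1/3·(9) + 2/3·(-2) = 5/3
E[Pass] = 1/3·(14) + 2/3·(-9) = -4/3
Best response: Fund (5/3 is the largest).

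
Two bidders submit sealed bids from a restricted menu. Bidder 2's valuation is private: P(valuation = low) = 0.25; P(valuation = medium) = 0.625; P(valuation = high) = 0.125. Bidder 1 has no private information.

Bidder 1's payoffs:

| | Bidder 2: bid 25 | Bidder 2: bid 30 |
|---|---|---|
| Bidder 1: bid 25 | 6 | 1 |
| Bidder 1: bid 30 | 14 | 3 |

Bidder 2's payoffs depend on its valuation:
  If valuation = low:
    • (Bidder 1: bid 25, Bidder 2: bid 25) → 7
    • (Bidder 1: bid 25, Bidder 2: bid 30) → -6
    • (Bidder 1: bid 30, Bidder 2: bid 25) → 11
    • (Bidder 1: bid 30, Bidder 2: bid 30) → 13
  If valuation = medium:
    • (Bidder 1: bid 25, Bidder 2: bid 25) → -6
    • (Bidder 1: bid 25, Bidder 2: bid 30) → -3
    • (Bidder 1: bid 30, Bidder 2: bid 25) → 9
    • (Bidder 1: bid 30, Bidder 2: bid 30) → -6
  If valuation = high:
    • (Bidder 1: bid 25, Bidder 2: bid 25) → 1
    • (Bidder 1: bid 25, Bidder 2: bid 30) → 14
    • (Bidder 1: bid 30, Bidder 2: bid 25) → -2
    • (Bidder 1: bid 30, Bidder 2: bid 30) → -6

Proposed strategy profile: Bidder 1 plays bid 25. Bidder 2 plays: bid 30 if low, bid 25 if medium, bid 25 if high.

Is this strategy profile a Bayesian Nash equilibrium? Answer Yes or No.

Bidder 1 plays bid 25: E[bid 25] = 0.25·(1) + 0.625·(6) + 0.125·(6) = 4.75; E[bid 30] = 11.25. Not best-responding. ✗
Bidder 2 (valuation low), facing bid 25: bid 25 gives 7, bid 30 gives -6. Proposed bid 30 is not best — profitable deviation exists. ✗
Bidder 2 (valuation medium), facing bid 25: bid 25 gives -6, bid 30 gives -3. Proposed bid 25 is not best — profitable deviation exists. ✗
Bidder 2 (valuation high), facing bid 25: bid 25 gives 1, bid 30 gives 14. Proposed bid 25 is not best — profitable deviation exists. ✗

No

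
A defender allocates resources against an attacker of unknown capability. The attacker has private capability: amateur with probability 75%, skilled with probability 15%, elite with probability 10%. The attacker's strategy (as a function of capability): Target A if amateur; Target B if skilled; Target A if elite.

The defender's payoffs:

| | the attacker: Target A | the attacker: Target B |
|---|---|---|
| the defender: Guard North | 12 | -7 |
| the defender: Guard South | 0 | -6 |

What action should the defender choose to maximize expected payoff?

E[Guard North] = 0.75·(12) + 0.15·(-7) + 0.1·(12) = 9.15
E[Guard South] = 0.75·(0) + 0.15·(-6) + 0.1·(0) = -0.9
Best response: Guard North (9.15 is the largest).

Guard North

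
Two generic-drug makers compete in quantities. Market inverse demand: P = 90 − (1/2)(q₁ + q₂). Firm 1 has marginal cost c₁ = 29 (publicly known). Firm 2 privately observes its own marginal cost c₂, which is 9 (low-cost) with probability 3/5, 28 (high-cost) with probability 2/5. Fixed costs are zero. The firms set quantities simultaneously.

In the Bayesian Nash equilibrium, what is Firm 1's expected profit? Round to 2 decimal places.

Type-c best response for Firm 2: q₂(c) = (90 − c) − q₁/2.
Firm 1 maximizes expected profit; its first-order condition is 90 − q₁ − (1/2)E[q₂] − 29 = 0.
Substituting E[q₂] and solving: E[c₂] = 16.6, so q₁ = (90 − 2·29 + 16.6)/(3/2) = 32.4.
E[P] = 90 − (1/2)·(q₁ + E[q₂]) = 45.2; Firm 1's expected profit = (E[P] − 29)·q₁ = (45.2 − 29)·32.4 = 524.88.

524.88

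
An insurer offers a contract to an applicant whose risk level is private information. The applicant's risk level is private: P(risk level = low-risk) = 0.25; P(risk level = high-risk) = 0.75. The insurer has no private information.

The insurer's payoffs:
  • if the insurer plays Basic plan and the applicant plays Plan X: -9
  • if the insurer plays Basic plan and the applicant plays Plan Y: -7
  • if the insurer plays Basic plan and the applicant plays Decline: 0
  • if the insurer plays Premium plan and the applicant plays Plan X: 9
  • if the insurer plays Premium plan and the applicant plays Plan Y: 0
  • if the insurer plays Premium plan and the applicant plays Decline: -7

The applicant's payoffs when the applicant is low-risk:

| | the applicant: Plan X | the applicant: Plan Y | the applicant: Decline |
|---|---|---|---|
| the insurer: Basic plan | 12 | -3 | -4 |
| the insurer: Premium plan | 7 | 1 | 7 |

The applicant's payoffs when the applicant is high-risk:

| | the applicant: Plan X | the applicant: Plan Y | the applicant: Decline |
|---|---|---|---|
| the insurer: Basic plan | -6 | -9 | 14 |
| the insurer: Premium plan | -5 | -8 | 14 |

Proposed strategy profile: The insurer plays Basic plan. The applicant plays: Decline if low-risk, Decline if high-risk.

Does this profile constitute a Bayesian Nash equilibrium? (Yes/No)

No

The insurer plays Basic plan: E[Basic plan] = 0.25·(0) + 0.75·(0) = 0; E[Premium plan] = -7. Best-responding. ✓
The applicant (risk level low-risk), facing Basic plan: Plan X gives 12, Plan Y gives -3, Decline gives -4. Proposed Decline is not best — profitable deviation exists. ✗
The applicant (risk level high-risk), facing Basic plan: Plan X gives -6, Plan Y gives -9, Decline gives 14. Proposed Decline is best. ✓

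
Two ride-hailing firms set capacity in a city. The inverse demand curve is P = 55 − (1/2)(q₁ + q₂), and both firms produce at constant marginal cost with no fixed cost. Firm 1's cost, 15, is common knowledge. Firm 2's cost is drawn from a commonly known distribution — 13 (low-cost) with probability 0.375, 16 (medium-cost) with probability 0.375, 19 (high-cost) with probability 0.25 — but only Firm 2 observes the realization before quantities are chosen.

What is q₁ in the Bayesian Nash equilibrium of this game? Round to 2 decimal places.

Type-c best response for Firm 2: q₂(c) = (55 − c) − q₁/2.
Firm 1 maximizes expected profit; its first-order condition is 55 − q₁ − (1/2)E[q₂] − 15 = 0.
Substituting E[q₂] and solving: E[c₂] = 15.625, so q₁ = (55 − 2·15 + 15.625)/(3/2) = 27.0833.

27.08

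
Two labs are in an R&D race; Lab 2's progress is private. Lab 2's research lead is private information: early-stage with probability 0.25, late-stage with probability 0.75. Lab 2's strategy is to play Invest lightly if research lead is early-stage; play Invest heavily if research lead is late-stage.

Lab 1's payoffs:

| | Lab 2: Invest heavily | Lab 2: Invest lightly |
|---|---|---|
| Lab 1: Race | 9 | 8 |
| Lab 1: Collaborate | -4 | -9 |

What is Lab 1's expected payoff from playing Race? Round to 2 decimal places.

8.75

E[Race] = 0.25·8 + 0.75·9 = 2 + 6.75 = 8.75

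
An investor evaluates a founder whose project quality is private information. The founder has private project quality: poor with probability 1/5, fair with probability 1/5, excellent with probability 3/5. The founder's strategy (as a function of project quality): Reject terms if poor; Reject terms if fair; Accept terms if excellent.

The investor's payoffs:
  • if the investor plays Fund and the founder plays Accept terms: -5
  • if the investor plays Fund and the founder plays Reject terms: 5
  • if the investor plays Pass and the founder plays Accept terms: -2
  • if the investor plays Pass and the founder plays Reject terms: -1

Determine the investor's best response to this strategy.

Compute the investor's expected payoff for each action, taking the expectation over the founder's type.
E[Fund] = 1/5·(5) + 1/5·(5) + 3/5·(-5) = -1
E[Pass] = 1/5·(-1) + 1/5·(-1) + 3/5·(-2) = -8/5
Best response: Fund (-1 is the largest).

Fund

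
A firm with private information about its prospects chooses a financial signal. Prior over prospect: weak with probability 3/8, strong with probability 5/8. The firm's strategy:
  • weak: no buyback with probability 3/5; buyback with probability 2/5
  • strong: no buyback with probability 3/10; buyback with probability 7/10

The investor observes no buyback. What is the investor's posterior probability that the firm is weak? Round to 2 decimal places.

Apply Bayes' rule using the sender's strategy as the likelihood.
P(no buyback) = (3/8)·(3/5) + (5/8)·(3/10) = 33/80
P(weak | no buyback) = ((3/8)·(3/5)) / (33/80) = (9/40) / (33/80) = 6/11

0.55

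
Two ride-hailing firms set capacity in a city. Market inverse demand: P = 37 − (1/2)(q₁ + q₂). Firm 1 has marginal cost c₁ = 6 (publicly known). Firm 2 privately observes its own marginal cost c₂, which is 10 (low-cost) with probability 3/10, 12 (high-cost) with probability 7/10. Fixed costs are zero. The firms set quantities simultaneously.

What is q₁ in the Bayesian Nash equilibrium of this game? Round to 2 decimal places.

Type-c best response for Firm 2: q₂(c) = (37 − c) − q₁/2.
Firm 1 maximizes expected profit; its first-order condition is 37 − q₁ − (1/2)E[q₂] − 6 = 0.
Substituting E[q₂] and solving: E[c₂] = 11.4, so q₁ = (37 − 2·6 + 11.4)/(3/2) = 24.2667.

24.27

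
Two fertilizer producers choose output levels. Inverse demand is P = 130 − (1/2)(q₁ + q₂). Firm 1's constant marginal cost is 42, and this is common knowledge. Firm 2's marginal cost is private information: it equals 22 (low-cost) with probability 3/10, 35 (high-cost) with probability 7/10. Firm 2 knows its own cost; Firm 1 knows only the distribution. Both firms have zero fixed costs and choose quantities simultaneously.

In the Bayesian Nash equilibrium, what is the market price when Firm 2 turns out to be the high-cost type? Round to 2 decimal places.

Firm 2 with cost c maximizes (130 − (1/2)(q₁+q₂) − c)·q₂, giving q₂(c) = (130 − c − (1/2)q₁).
E[c₂] = 3/10·22 + 7/10·35 = 31.1
Firm 1's FOC against E[q₂] yields q₁ = (130 − 2·42 + E[c₂])/(3/2) = (130 − 84 + 31.1)/(3/2) = 51.4.
q₂(high-cost) = 69.3, so P = 130 − (1/2)·(51.4 + 69.3) = 69.65.

69.65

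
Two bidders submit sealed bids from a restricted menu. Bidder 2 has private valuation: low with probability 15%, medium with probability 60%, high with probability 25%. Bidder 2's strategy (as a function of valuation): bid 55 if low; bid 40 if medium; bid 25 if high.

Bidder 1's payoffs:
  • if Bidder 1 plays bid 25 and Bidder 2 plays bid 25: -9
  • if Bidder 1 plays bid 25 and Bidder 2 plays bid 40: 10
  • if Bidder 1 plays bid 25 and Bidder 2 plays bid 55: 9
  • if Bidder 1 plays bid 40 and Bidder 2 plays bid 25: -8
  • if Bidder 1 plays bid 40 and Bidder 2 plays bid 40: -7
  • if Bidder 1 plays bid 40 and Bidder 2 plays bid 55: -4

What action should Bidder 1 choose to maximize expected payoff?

Compute Bidder 1's expected payoff for each action, taking the expectation over Bidder 2's type.
E[bid 25] = 0.15·(9) + 0.6·(10) + 0.25·(-9) = 5.1
E[bid 40] = 0.15·(-4) + 0.6·(-7) + 0.25·(-8) = -6.8
Best response: bid 25 (5.1 is the largest).

bid 25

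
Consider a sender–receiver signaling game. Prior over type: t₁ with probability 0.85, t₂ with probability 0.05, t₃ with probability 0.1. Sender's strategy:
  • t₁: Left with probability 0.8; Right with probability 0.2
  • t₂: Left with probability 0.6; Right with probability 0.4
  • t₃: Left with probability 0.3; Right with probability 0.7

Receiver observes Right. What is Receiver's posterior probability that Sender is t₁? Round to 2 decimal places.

Apply Bayes' rule using the sender's strategy as the likelihood.
P(Right) = 0.85·0.2 + 0.05·0.4 + 0.1·0.7 = 0.26
P(t₁ | Right) = (0.85·0.2) / 0.26 = 0.17 / 0.26 = 0.653846

0.65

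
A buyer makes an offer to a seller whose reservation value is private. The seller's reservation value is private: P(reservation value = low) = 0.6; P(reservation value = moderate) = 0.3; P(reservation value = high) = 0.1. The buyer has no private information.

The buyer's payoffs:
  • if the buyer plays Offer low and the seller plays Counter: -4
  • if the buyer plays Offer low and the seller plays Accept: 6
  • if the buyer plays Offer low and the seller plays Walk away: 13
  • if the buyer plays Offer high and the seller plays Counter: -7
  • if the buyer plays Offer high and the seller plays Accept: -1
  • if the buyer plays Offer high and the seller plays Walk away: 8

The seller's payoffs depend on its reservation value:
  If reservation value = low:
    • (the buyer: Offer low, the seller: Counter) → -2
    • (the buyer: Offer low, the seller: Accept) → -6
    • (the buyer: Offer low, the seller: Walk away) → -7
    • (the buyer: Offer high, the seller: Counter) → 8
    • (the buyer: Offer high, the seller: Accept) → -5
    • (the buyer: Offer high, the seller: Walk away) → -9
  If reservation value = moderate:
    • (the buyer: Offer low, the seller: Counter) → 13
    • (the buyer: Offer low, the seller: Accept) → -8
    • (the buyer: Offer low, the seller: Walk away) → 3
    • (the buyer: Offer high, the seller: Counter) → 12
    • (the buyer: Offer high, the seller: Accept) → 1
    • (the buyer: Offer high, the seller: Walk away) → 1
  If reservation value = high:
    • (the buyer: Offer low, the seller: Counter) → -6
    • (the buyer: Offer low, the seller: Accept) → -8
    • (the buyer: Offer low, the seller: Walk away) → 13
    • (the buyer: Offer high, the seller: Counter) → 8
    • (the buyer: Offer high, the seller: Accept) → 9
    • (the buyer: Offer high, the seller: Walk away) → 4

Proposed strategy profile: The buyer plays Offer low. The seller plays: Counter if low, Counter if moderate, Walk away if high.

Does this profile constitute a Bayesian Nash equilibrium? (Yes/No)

Yes

The buyer plays Offer low: E[Offer low] = 0.6·(-4) + 0.3·(-4) + 0.1·(13) = -2.3; E[Offer high] = -5.5. Best-responding. ✓
The seller (reservation value low), facing Offer low: Counter gives -2, Accept gives -6, Walk away gives -7. Proposed Counter is best. ✓
The seller (reservation value moderate), facing Offer low: Counter gives 13, Accept gives -8, Walk away gives 3. Proposed Counter is best. ✓
The seller (reservation value high), facing Offer low: Counter gives -6, Accept gives -8, Walk away gives 13. Proposed Walk away is best. ✓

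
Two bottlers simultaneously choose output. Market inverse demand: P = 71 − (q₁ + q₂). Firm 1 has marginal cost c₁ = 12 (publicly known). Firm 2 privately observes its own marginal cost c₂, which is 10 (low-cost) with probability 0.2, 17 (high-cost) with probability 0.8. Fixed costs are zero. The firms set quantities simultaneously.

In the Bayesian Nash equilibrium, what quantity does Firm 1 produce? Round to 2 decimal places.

20.87

Firm 2 with cost c maximizes (71 − (q₁+q₂) − c)·q₂, giving q₂(c) = (71 − c − q₁)/2.
E[c₂] = 0.2·10 + 0.8·17 = 15.6
Firm 1's FOC against E[q₂] yields q₁ = (71 − 2·12 + E[c₂])/3 = (71 − 24 + 15.6)/3 = 20.8667.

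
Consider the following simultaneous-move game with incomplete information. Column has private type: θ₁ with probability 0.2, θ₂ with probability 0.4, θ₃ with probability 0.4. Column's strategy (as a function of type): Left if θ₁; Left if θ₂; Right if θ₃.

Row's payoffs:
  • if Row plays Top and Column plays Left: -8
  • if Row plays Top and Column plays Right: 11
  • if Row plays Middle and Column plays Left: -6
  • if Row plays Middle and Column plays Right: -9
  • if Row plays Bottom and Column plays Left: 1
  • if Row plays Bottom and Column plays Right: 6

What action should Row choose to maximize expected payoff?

E[Top] = 0.2·(-8) + 0.4·(-8) + 0.4·(11) = -0.4
E[Middle] = 0.2·(-6) + 0.4·(-6) + 0.4·(-9) = -7.2
E[Bottom] = 0.2·(1) + 0.4·(1) + 0.4·(6) = 3
Best response: Bottom (3 is the largest).

Bottom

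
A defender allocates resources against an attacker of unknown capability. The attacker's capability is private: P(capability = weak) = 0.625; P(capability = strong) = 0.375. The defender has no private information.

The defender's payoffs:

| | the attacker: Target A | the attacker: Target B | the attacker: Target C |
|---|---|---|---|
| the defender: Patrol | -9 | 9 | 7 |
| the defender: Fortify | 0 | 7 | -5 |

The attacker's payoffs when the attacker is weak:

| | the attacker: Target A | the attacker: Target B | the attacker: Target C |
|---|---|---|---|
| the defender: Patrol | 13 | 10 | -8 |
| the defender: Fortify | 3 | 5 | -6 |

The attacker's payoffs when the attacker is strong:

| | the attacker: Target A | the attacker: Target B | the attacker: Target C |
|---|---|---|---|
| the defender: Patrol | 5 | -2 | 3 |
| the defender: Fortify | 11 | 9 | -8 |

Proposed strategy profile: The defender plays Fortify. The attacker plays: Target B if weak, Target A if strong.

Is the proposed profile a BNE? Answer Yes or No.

Yes

A profile is a BNE iff every type of every player is best-responding given beliefs about the other side.
The defender plays Fortify: E[Fortify] = 0.625·(7) + 0.375·(0) = 4.375; E[Patrol] = 2.25. Best-responding. ✓
The attacker (capability weak), facing Fortify: Target A gives 3, Target B gives 5, Target C gives -6. Proposed Target B is best. ✓
The attacker (capability strong), facing Fortify: Target A gives 11, Target B gives 9, Target C gives -8. Proposed Target A is best. ✓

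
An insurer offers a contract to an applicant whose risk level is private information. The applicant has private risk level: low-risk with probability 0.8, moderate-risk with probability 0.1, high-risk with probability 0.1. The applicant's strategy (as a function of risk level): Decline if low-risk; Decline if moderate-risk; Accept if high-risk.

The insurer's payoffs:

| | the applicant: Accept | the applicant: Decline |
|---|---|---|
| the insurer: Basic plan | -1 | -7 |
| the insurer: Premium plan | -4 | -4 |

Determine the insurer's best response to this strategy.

E[Basic plan] = 0.8·(-7) + 0.1·(-7) + 0.1·(-1) = -6.4
E[Premium plan] = 0.8·(-4) + 0.1·(-4) + 0.1·(-4) = -4
Best response: Premium plan (-4 is the largest).

Premium plan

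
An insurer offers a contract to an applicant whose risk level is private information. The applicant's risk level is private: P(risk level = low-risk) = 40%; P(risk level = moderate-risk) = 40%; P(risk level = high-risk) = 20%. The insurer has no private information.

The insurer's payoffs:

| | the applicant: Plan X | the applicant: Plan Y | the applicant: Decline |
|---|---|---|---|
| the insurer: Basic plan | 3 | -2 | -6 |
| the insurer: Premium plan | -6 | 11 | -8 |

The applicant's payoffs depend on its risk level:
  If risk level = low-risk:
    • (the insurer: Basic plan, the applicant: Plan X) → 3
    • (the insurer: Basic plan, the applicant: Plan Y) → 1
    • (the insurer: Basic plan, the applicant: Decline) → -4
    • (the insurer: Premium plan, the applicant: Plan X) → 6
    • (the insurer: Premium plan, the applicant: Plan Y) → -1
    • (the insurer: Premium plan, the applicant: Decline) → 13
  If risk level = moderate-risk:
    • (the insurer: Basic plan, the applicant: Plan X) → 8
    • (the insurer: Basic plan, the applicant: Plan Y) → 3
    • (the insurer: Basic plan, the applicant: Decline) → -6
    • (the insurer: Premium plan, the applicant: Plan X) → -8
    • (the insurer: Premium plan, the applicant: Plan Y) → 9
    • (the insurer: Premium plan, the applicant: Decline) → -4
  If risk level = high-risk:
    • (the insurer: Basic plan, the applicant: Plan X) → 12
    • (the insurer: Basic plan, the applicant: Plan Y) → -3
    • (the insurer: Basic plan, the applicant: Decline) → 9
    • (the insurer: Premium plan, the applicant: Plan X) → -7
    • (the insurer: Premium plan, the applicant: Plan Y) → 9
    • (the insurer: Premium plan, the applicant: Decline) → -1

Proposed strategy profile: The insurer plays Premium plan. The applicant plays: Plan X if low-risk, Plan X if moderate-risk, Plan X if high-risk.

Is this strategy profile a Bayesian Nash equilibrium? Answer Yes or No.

No

The insurer plays Premium plan: E[Premium plan] = 0.4·(-6) + 0.4·(-6) + 0.2·(-6) = -6; E[Basic plan] = 3. Not best-responding. ✗
The applicant (risk level low-risk), facing Premium plan: Plan X gives 6, Plan Y gives -1, Decline gives 13. Proposed Plan X is not best — profitable deviation exists. ✗
The applicant (risk level moderate-risk), facing Premium plan: Plan X gives -8, Plan Y gives 9, Decline gives -4. Proposed Plan X is not best — profitable deviation exists. ✗
The applicant (risk level high-risk), facing Premium plan: Plan X gives -7, Plan Y gives 9, Decline gives -1. Proposed Plan X is not best — profitable deviation exists. ✗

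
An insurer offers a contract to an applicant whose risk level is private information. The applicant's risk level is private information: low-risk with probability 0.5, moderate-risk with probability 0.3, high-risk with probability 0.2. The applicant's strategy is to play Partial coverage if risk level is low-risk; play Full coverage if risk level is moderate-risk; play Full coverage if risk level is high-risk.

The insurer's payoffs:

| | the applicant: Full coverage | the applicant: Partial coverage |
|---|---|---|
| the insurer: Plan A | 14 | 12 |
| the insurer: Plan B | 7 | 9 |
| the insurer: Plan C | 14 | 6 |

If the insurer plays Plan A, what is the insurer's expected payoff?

13

Take the expectation over the applicant's risk level, weighting each type's action by its prior probability.
E[Plan A] = 0.5·12 + 0.3·14 + 0.2·14 = 6 + 4.2 + 2.8 = 13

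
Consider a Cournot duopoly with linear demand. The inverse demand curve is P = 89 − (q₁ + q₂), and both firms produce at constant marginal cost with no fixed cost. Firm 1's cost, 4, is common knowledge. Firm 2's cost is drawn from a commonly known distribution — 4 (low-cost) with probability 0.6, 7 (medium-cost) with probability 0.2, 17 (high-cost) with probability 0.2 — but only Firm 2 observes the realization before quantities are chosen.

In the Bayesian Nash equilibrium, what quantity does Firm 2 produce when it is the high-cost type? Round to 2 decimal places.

Type-c best response for Firm 2: q₂(c) = (89 − c)/2 − q₁/2.
Firm 1 maximizes expected profit; its first-order condition is 89 − 2q₁ − E[q₂] − 4 = 0.
Substituting E[q₂] and solving: E[c₂] = 7.2, so q₁ = (89 − 2·4 + 7.2)/3 = 29.4.
q₂(high-cost) = (89 − 17 − 29.4)/2 = 21.3.

21.30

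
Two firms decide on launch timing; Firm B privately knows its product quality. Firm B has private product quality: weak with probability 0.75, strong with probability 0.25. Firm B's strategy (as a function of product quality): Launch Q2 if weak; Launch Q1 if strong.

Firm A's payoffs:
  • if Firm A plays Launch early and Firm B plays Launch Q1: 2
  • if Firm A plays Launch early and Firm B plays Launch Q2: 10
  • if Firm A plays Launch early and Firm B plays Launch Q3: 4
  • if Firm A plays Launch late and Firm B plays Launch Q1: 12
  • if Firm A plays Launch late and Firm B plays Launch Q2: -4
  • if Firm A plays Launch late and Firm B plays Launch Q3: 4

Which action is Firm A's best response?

E[Launch early] = 0.75·(10) + 0.25·(2) = 8
E[Launch late] = 0.75·(-4) + 0.25·(12) = 0
Best response: Launch early (8 is the largest).

Launch early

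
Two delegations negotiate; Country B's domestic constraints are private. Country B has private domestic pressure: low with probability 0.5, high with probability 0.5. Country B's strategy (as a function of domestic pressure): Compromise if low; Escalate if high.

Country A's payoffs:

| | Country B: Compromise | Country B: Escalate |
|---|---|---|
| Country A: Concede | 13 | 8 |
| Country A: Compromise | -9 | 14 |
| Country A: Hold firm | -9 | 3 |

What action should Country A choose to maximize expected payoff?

E[Concede] = 0.5·(13) + 0.5·(8) = 10.5
E[Compromise] = 0.5·(-9) + 0.5·(14) = 2.5
E[Hold firm] = 0.5·(-9) + 0.5·(3) = -3
Best response: Concede (10.5 is the largest).

Concede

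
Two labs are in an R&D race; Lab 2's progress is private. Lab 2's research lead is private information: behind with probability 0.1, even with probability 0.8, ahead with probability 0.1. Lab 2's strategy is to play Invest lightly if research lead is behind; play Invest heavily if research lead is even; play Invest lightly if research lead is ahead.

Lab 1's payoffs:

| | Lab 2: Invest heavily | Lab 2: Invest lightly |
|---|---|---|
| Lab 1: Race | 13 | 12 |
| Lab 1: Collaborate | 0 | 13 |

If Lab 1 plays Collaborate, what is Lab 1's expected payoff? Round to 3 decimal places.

E[Collaborate] = 0.1·13 + 0.8·0 + 0.1·13 = 1.3 + 0 + 1.3 = 2.6

2.600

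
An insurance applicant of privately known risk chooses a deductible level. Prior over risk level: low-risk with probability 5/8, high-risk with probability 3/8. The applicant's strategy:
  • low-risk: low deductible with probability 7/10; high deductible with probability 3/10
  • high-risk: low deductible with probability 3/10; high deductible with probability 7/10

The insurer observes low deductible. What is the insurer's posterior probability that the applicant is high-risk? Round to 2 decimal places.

P(low deductible) = (5/8)·(7/10) + (3/8)·(3/10) = 11/20
P(high-risk | low deductible) = ((3/8)·(3/10)) / (11/20) = (9/80) / (11/20) = 9/44

0.20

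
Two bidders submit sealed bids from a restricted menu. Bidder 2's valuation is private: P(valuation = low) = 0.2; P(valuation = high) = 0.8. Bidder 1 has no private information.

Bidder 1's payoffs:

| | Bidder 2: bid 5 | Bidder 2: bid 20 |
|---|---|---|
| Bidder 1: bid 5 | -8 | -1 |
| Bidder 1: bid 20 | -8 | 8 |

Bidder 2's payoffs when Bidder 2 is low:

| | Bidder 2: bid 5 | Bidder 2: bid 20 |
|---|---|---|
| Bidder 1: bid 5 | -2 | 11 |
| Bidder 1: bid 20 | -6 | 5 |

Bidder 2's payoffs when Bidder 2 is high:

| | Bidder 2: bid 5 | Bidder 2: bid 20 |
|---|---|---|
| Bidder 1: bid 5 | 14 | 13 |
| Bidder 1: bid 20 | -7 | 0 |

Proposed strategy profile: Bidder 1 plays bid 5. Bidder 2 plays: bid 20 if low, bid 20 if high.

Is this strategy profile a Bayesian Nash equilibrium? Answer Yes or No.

A profile is a BNE iff every type of every player is best-responding given beliefs about the other side.
Bidder 1 plays bid 5: E[bid 5] = 0.2·(-1) + 0.8·(-1) = -1; E[bid 20] = 8. Not best-responding. ✗
Bidder 2 (valuation low), facing bid 5: bid 5 gives -2, bid 20 gives 11. Proposed bid 20 is best. ✓
Bidder 2 (valuation high), facing bid 5: bid 5 gives 14, bid 20 gives 13. Proposed bid 20 is not best — profitable deviation exists. ✗

No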